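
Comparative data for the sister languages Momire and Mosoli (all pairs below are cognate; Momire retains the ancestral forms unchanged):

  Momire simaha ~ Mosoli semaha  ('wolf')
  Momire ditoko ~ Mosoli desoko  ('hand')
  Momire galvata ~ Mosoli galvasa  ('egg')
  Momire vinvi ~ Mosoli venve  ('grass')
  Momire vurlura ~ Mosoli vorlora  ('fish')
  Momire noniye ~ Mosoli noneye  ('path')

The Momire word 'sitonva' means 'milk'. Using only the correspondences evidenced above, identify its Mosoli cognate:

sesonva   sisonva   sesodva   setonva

ditoko ~ desoko, noniye ~ noneye — Momire i corresponds to Mosoli e after a consonant, before a consonant other than r, m, n, p, b, f, v.
ditoko ~ desoko — Momire t corresponds to Mosoli s between vowels (before a back vowel).
Applying these to Momire 'sitonva':
  sitonva → setonva   (i→e after a consonant, before a consonant other than r, m, n, p, b, f, v)
  setonva → sesonva   (t→s between vowels (before a back vowel))
So the Mosoli cognate is 'sesonva'.

sesonva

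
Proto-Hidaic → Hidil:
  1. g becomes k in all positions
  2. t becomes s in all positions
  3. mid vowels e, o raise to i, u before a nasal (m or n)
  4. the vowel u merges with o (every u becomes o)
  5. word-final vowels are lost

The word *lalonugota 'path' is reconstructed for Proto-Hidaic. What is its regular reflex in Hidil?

lalonokos

Hidil: *lalonugota
  lalonugota → lalonukota   [unconditioned shift]
  lalonukota → lalonukosa   [unconditioned shift]
  lalonukosa → lalunukosa   [pre-nasal raising]
  lalunukosa → lalonokosa   [vowel merger]
  lalonokosa → lalonokos   [apocope]
  giving Hidil lalonokos.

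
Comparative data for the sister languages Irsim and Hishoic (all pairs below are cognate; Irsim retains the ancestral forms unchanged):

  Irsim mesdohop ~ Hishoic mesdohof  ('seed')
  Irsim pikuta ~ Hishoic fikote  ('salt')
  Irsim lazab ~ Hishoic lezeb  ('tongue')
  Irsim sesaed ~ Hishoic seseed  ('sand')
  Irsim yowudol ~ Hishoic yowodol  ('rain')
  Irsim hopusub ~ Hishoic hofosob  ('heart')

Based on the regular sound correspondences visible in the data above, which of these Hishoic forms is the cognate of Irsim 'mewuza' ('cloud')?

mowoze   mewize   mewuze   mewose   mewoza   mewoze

pikuta ~ fikote, yowudol ~ yowodol — Irsim u corresponds to Hishoic o after a consonant, before a consonant other than r, m, n, p, b, f, v.
pikuta ~ fikote — Irsim a corresponds to Hishoic e word-finally.
Applying these to Irsim 'mewuza':
  mewuza → mewoza   (u→o after a consonant, before a consonant other than r, m, n, p, b, f, v)
  mewoza → mewoze   (a→e word-finally)
So the Hishoic cognate is 'mewoze'.

mewoze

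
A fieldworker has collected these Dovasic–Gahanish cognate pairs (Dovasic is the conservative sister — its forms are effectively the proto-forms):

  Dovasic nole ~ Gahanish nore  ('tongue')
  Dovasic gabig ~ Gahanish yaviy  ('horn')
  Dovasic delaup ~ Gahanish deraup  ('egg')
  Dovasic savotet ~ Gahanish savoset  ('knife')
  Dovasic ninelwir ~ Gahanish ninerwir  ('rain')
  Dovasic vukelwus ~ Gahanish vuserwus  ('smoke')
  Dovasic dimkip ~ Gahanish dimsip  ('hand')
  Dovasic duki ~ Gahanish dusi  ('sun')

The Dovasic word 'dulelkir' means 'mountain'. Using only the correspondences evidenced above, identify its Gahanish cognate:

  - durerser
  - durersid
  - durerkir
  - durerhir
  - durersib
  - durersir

durersir

nole ~ nore — Dovasic l corresponds to Gahanish r between vowels (before a front vowel).
ninelwir ~ ninerwir, vukelwus ~ vuserwus — Dovasic l corresponds to Gahanish r after a vowel, before a consonant other than r, m, n, p, b, f, v.
dimkip ~ dimsip — Dovasic k corresponds to Gahanish s after a consonant, before a front vowel.
Applying these to Dovasic 'dulelkir':
  dulelkir → durelkir   (l→r between vowels (before a front vowel))
  durelkir → durerkir   (l→r after a vowel, before a consonant other than r, m, n, p, b, f, v)
  durerkir → durersir   (k→s after a consonant, before a front vowel)
So the Gahanish cognate is 'durersir'.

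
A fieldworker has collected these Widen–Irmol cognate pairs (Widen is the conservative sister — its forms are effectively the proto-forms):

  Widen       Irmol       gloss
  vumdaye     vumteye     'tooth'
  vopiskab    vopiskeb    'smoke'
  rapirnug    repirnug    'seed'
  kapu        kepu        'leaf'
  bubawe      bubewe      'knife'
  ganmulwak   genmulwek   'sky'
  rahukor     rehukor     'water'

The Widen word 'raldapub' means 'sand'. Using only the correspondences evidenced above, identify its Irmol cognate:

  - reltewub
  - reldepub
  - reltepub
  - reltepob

reltepub

vumdaye ~ vumteye, bubawe ~ bubewe — Widen a corresponds to Irmol e after a consonant, before a consonant other than r, m, n, p, b, f, v.
vumdaye ~ vumteye — Widen d corresponds to Irmol t after a consonant, before a back vowel.
rapirnug ~ repirnug, kapu ~ kepu — Widen a corresponds to Irmol e after a consonant, before a labial obstruent.
Applying these to Widen 'raldapub':
  raldapub → reldapub   (a→e after a consonant, before a consonant other than r, m, n, p, b, f, v)
  reldapub → reltapub   (d→t after a consonant, before a back vowel)
  reltapub → reltepub   (a→e after a consonant, before a labial obstruent)
So the Irmol cognate is 'reltepub'.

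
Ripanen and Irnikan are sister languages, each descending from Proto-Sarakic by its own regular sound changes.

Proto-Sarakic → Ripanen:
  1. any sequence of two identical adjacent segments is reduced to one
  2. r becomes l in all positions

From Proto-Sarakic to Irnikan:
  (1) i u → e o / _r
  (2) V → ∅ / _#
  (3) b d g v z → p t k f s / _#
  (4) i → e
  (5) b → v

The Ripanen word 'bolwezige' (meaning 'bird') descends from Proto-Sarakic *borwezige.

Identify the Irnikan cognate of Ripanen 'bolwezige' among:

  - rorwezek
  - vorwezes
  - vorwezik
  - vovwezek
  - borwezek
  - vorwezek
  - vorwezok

vorwezek

Irnikan: start from *borwezige.
  rule 1: no change — borwezige
  rule 2 (apocope): borwezige → borwezig
  rule 3 (final devoicing): borwezig → borwezik
  rule 4 (vowel merger): borwezik → borwezek
  rule 5 (unconditioned shift): borwezek → vorwezek
  ⇒ Irnikan vorwezek
Among the options, 'vorwezek' alone shows every Irnikan change applied in order.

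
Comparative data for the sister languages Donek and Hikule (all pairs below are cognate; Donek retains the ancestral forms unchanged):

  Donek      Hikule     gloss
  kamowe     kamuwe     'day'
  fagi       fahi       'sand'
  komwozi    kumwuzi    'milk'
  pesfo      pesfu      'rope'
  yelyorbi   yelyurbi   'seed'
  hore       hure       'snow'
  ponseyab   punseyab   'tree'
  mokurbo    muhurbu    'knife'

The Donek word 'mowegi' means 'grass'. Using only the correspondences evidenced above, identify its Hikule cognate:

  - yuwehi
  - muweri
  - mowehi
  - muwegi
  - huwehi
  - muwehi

muwehi

kamowe ~ kamuwe, komwozi ~ kumwuzi — Donek o corresponds to Hikule u after a consonant, before a consonant other than r, m, n, p, b, f, v.
fagi ~ fahi — Donek g corresponds to Hikule h between vowels (before a front vowel).
Applying these to Donek 'mowegi':
  mowegi → muwegi   (o→u after a consonant, before a consonant other than r, m, n, p, b, f, v)
  muwegi → muwehi   (g→h between vowels (before a front vowel))
So the Hikule cognate is 'muwehi'.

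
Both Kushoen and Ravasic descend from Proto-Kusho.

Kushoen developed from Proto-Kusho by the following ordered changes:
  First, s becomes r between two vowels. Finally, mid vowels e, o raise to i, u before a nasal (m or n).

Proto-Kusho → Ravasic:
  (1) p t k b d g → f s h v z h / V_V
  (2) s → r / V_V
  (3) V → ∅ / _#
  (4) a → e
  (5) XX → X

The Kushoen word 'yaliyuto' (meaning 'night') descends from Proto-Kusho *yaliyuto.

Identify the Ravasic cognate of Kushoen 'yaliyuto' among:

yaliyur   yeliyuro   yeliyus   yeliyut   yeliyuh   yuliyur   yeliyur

yeliyur

Ravasic: *yaliyuto
  yaliyuto → yaliyuso   [intervocalic lenition]
  yaliyuso → yaliyuro   [rhotacism]
  yaliyuro → yaliyur   [apocope]
  yaliyur → yeliyur   [vowel merger]
  yeliyur (rule 5 does not apply)
  giving Ravasic yeliyur.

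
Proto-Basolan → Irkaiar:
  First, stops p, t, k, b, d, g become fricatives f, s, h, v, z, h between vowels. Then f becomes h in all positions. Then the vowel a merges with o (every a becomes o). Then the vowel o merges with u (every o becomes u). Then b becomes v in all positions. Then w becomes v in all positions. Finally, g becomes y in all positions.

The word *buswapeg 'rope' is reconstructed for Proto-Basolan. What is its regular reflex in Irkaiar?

vusvuhey

Irkaiar: *buswapeg
  buswapeg → buswafeg   [intervocalic lenition]
  buswafeg → buswaheg   [unconditioned shift]
  buswaheg → buswoheg   [vowel merger]
  buswoheg → buswuheg   [vowel merger]
  buswuheg → vuswuheg   [unconditioned shift]
  vuswuheg → vusvuheg   [unconditioned shift]
  vusvuheg → vusvuhey   [unconditioned shift]
  giving Irkaiar vusvuhey.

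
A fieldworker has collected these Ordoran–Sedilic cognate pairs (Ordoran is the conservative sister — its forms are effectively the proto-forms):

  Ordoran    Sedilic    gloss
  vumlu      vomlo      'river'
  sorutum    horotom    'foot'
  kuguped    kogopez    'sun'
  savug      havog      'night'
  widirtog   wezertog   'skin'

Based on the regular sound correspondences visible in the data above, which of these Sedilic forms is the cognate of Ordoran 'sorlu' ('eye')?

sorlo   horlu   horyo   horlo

sorutum ~ horotom — Ordoran s corresponds to Sedilic h word-initially before a back vowel.
vumlu ~ vomlo — Ordoran u corresponds to Sedilic o word-finally.
Applying these to Ordoran 'sorlu':
  sorlu → horlu   (s→h word-initially before a back vowel)
  horlu → horlo   (u→o word-finally)
So the Sedilic cognate is 'horlo'.

horlo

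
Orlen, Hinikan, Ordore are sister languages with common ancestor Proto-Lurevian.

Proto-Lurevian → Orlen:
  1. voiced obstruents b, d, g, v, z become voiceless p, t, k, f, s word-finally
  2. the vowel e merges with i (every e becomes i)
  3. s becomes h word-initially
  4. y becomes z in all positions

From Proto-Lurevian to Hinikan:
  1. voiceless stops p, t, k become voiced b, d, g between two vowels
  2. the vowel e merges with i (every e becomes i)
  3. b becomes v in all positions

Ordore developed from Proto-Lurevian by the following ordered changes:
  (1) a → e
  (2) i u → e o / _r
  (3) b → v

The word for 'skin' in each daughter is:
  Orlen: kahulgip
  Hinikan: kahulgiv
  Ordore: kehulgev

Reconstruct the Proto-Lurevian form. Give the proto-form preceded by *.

Position 7: Orlen has i, Hinikan has i, Ordore has e. Taking the neighbouring segments as reconstructed: Orlen i could go back to *e or *i; Hinikan i could go back to *e or *i; Ordore e could go back to *a or *e — the one source consistent with every daughter is *e.
Position 2: Orlen has a, Hinikan has a, Ordore has e. Orlen preserves a here (none of its changes turn any other segment into a), so the proto-segment is *a.
This points to *kahulgeb. Verify forward in each daughter:
Orlen: *kahulgeb
  kahulgeb → kahulgep   [final devoicing]
  kahulgep → kahulgip   [vowel merger]
  kahulgip (rule 3 does not apply)
  kahulgip (rule 4 does not apply)
  giving Orlen kahulgip.
Hinikan: start from *kahulgeb.
  rule 1: no change — kahulgeb
  rule 2 (vowel merger): kahulgeb → kahulgib
  rule 3 (unconditioned shift): kahulgib → kahulgiv
  ⇒ Hinikan kahulgiv
Ordore: *kahulgeb
  kahulgeb → kehulgeb   [vowel merger]
  kehulgeb (rule 2 does not apply)
  kehulgeb → kehulgev   [unconditioned shift]
  giving Ordore kehulgev.
No other proto-form is consistent with every reflex, so the reconstruction is *kahulgeb.

*kahulgeb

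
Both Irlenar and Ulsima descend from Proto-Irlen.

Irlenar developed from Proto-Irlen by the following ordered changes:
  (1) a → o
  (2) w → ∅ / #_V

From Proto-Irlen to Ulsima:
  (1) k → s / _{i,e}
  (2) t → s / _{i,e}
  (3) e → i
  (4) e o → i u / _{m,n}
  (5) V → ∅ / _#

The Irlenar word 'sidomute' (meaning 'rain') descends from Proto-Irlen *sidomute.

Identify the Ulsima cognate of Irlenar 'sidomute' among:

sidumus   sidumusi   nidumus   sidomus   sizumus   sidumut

sidumus

Ulsima: *sidomute > sidomuse > sidomusi > sidumusi > sidumus  (by palatalisation, vowel merger, pre-nasal raising, apocope)
The other candidates each miss or misapply at least one Ulsima change.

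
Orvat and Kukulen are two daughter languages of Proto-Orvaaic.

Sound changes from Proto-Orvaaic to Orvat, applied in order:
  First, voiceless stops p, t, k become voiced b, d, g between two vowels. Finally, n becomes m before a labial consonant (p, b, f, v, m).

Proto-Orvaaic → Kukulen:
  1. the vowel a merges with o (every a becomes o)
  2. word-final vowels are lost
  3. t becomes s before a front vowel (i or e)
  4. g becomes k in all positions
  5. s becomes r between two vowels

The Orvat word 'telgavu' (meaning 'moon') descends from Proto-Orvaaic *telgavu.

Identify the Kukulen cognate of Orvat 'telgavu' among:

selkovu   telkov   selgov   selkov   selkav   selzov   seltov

selkov

Kukulen: *telgavu
  telgavu → telgovu   [vowel merger]
  telgovu → telgov   [apocope]
  telgov → selgov   [palatalisation]
  selgov → selkov   [unconditioned shift]
  selkov (rule 5 does not apply)
  giving Kukulen selkov.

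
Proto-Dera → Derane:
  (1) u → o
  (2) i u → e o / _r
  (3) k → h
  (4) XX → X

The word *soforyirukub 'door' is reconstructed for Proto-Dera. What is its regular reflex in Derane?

soforyerohob

Derane: *soforyirukub > soforyirokob > soforyerokob > soforyerohob  (by vowel merger, pre-rhotic lowering, unconditioned shift)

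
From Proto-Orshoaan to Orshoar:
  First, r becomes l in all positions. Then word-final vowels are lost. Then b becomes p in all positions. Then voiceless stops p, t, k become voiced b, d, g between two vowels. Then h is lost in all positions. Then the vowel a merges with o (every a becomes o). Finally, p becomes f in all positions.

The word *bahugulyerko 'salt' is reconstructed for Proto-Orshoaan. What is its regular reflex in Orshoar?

Orshoar: *bahugulyerko
  bahugulyerko → bahugulyelko   [unconditioned shift]
  bahugulyelko → bahugulyelk   [apocope]
  bahugulyelk → pahugulyelk   [unconditioned shift]
  pahugulyelk (rule 4 does not apply)
  pahugulyelk → paugulyelk   [h-loss]
  paugulyelk → pougulyelk   [vowel merger]
  pougulyelk → fougulyelk   [unconditioned shift]
  giving Orshoar fougulyelk.

fougulyelk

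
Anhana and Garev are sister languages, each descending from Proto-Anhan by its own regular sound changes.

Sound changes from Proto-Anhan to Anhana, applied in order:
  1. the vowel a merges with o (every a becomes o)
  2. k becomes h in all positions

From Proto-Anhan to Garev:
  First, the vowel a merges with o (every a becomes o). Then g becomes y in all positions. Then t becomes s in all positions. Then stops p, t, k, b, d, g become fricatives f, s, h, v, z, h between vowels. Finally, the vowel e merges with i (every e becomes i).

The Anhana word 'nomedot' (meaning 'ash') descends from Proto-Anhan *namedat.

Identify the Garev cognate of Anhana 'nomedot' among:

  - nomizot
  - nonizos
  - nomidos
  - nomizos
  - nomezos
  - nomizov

Garev: *namedat
  namedat → nomedot   [vowel merger]
  nomedot (rule 2 does not apply)
  nomedot → nomedos   [unconditioned shift]
  nomedos → nomezos   [intervocalic lenition]
  nomezos → nomizos   [vowel merger]
  giving Garev nomizos.
Among the options, 'nomizos' alone shows every Garev change applied in order.

nomizos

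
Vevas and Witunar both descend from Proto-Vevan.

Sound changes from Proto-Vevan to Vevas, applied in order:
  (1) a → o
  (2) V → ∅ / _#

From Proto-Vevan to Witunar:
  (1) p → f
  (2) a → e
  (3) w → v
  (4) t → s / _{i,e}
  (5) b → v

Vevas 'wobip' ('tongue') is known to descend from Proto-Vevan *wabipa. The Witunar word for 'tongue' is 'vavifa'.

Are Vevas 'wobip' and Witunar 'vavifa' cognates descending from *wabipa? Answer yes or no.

no

Derive the expected Witunar reflex of *wabipa:
Witunar: start from *wabipa.
  rule 1 (unconditioned shift): wabipa → wabifa
  rule 2 (vowel merger): wabifa → webife
  rule 3 (unconditioned shift): webife → vebife
  rule 4: no change — vebife
  rule 5 (unconditioned shift): vebife → vevife
  ⇒ Witunar vevife
The regular Witunar reflex would be 'vevife', but the attested form is 'vavifa'. The correspondence is irregular, so they are not cognates (the Witunar form has a different source).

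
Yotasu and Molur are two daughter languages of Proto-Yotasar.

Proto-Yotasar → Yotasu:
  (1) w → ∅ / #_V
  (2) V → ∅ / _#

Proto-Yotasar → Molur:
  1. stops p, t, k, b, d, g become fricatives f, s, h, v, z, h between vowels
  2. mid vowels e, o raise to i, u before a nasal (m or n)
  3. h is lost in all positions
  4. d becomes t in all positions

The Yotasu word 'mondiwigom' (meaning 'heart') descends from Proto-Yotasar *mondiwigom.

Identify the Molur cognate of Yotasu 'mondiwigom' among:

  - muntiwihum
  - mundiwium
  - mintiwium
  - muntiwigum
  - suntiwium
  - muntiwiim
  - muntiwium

Molur: *mondiwigom > mondiwihom > mundiwihum > mundiwium > muntiwium  (by intervocalic lenition, pre-nasal raising, h-loss, unconditioned shift)
Among the options, 'muntiwium' alone shows every Molur change applied in order.

muntiwium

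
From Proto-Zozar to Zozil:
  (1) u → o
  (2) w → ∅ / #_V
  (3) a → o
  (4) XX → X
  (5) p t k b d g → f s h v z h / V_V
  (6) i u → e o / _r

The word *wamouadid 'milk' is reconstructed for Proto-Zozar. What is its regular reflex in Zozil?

Zozil: *wamouadid > wamooadid > amooadid > omooodid > omodid > omozid  (by vowel merger, glide loss, vowel merger, degemination, intervocalic lenition)

omozid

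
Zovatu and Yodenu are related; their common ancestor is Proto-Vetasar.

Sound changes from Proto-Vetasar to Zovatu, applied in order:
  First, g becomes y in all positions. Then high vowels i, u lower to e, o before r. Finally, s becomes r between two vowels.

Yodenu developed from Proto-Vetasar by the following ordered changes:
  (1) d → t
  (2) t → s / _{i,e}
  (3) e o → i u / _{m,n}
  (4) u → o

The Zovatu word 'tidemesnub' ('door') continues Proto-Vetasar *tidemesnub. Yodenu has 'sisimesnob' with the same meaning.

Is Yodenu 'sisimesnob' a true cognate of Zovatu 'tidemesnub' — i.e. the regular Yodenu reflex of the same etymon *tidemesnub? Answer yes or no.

Derive the expected Yodenu reflex of *tidemesnub:
Yodenu: *tidemesnub > titemesnub > sisemesnub > sisimesnub > sisimesnob  (by unconditioned shift, palatalisation, pre-nasal raising, vowel merger)
Yodenu 'sisimesnob' matches the regular reflex exactly, so the pair is cognate.

yes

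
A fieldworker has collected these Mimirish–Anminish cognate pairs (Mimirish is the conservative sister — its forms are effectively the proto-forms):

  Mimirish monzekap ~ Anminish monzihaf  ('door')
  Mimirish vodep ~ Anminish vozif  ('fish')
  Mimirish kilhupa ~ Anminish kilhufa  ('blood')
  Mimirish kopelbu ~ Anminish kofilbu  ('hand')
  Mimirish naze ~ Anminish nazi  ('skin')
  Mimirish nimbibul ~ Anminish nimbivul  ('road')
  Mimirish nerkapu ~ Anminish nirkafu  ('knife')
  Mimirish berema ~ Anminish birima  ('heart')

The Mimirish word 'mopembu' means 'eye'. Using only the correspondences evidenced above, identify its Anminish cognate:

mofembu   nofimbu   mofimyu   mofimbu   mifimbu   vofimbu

mofimbu

kopelbu ~ kofilbu — Mimirish p corresponds to Anminish f between vowels (before a front vowel).
berema ~ birima — Mimirish e corresponds to Anminish i after a consonant, before a nasal.
Applying these to Mimirish 'mopembu':
  mopembu → mofembu   (p→f between vowels (before a front vowel))
  mofembu → mofimbu   (e→i after a consonant, before a nasal)
So the Anminish cognate is 'mofimbu'.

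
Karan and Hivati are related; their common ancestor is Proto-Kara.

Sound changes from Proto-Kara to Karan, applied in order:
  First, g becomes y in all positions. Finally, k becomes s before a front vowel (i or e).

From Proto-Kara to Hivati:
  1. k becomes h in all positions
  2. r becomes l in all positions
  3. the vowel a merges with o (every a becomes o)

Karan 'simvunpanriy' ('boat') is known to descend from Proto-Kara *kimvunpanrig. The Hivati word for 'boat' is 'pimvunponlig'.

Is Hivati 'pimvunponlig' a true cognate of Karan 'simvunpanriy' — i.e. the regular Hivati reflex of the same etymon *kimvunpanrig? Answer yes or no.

Derive the expected Hivati reflex of *kimvunpanrig:
Hivati: start from *kimvunpanrig.
  rule 1 (unconditioned shift): kimvunpanrig → himvunpanrig
  rule 2 (unconditioned shift): himvunpanrig → himvunpanlig
  rule 3 (vowel merger): himvunpanlig → himvunponlig
  ⇒ Hivati himvunponlig
The regular Hivati reflex would be 'himvunponlig', but the attested form is 'pimvunponlig'. The correspondence is irregular, so they are not cognates (the Hivati form has a different source).

no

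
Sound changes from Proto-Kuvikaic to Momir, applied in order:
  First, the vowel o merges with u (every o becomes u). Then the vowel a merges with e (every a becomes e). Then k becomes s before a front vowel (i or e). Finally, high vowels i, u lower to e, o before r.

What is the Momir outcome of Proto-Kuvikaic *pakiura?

Momir: *pakiura > pekiure > pesiure > pesiore  (by vowel merger, palatalisation, pre-rhotic lowering)

pesiore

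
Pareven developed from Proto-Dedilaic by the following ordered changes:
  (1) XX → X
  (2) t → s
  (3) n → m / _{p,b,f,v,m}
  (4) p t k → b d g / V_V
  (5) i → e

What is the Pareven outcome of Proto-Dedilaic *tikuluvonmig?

Pareven: *tikuluvonmig > sikuluvonmig > sikuluvommig > siguluvommig > seguluvommeg  (by unconditioned shift, nasal place assimilation, intervocalic voicing, vowel merger)

seguluvommeg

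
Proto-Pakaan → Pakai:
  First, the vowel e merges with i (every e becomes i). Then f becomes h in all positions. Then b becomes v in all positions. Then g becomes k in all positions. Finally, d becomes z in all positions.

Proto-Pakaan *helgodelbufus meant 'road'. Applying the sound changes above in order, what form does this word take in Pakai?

Pakai: start from *helgodelbufus.
  rule 1 (vowel merger): helgodelbufus → hilgodilbufus
  rule 2 (unconditioned shift): hilgodilbufus → hilgodilbuhus
  rule 3 (unconditioned shift): hilgodilbuhus → hilgodilvuhus
  rule 4 (unconditioned shift): hilgodilvuhus → hilkodilvuhus
  rule 5 (unconditioned shift): hilkodilvuhus → hilkozilvuhus
  ⇒ Pakai hilkozilvuhus

hilkozilvuhus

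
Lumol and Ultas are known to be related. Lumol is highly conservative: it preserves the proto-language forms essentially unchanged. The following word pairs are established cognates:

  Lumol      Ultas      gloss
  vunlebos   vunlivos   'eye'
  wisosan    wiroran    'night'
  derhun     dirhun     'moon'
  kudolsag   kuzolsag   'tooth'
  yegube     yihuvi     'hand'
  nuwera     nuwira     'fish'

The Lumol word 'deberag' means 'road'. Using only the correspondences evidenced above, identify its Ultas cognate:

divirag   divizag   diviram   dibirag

divirag

vunlebos ~ vunlivos — Lumol e corresponds to Ultas i after a consonant, before a labial obstruent.
yegube ~ yihuvi — Lumol b corresponds to Ultas v between vowels (before a front vowel).
derhun ~ dirhun, nuwera ~ nuwira — Lumol e corresponds to Ultas i after a consonant, before r.
Applying these to Lumol 'deberag':
  deberag → diberag   (e→i after a consonant, before a labial obstruent)
  diberag → diverag   (b→v between vowels (before a front vowel))
  diverag → divirag   (e→i after a consonant, before r)
So the Ultas cognate is 'divirag'.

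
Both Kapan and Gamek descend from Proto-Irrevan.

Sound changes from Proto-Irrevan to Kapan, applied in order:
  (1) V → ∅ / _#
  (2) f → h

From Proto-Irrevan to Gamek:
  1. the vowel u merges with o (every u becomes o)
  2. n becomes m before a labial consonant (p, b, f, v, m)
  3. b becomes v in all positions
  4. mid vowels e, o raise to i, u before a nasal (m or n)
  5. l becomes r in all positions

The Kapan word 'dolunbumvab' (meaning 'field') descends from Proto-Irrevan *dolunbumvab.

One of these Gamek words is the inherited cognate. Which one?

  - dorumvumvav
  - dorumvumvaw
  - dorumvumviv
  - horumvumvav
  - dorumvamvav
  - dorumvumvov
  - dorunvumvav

Gamek: start from *dolunbumvab.
  rule 1 (vowel merger): dolunbumvab → dolonbomvab
  rule 2 (nasal place assimilation): dolonbomvab → dolombomvab
  rule 3 (unconditioned shift): dolombomvab → dolomvomvav
  rule 4 (pre-nasal raising): dolomvomvav → dolumvumvav
  rule 5 (unconditioned shift): dolumvumvav → dorumvumvav
  ⇒ Gamek dorumvumvav
The other candidates each miss or misapply at least one Gamek change.

dorumvumvav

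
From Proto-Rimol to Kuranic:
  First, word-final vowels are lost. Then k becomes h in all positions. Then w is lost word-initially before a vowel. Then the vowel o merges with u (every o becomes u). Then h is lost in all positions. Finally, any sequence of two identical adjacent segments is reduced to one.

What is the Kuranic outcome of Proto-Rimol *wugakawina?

Kuranic: *wugakawina > wugakawin > wugahawin > ugahawin > ugaawin > ugawin  (by apocope, unconditioned shift, glide loss, h-loss, degemination)

ugawin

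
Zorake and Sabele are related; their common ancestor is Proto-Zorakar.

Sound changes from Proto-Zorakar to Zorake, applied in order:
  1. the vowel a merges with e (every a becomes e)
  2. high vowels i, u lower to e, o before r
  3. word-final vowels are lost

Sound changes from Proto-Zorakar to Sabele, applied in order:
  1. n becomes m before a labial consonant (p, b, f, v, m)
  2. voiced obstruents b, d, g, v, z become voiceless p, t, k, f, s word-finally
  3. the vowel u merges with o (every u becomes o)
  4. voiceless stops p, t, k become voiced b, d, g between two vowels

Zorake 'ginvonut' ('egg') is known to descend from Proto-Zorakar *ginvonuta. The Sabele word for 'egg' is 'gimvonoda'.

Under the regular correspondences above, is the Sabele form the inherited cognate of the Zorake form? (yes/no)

Derive the expected Sabele reflex of *ginvonuta:
Sabele: *ginvonuta > gimvonuta > gimvonota > gimvonoda  (by nasal place assimilation, vowel merger, intervocalic voicing)
Sabele 'gimvonoda' matches the regular reflex exactly, so the pair is cognate.

yes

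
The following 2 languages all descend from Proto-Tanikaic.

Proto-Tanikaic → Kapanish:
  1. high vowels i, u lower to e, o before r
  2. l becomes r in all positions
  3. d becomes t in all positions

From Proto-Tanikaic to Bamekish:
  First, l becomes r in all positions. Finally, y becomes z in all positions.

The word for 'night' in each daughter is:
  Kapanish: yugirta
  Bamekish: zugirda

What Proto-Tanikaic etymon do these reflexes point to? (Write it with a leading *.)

*yugilda

Position 6: Kapanish has t, Bamekish has d. Bamekish preserves d here (none of its changes turn any other segment into d), so the proto-segment is *d.
Position 1: Kapanish has y, Bamekish has z. Kapanish preserves y here (none of its changes turn any other segment into y), so the proto-segment is *y.
Continuing position by position gives *yugilda; check it forward:
Kapanish: start from *yugilda.
  rule 1: no change — yugilda
  rule 2 (unconditioned shift): yugilda → yugirda
  rule 3 (unconditioned shift): yugirda → yugirta
  ⇒ Kapanish yugirta
Bamekish: *yugilda
  yugilda → yugirda   [unconditioned shift]
  yugirda → zugirda   [unconditioned shift]
  giving Bamekish zugirda.
Only *yugilda yields all of Kapanish yugirta, Bamekish zugirda.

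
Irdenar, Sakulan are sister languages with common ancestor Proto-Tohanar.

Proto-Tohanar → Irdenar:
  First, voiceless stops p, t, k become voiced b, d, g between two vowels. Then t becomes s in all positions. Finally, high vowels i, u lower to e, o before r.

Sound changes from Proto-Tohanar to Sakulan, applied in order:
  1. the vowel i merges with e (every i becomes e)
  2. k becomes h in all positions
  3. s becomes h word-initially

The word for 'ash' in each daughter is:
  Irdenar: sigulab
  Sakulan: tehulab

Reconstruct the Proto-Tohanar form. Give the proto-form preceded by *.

Position 2: Irdenar has i, Sakulan has e. Irdenar preserves i here (none of its changes turn any other segment into i), so the proto-segment is *i.
Position 3: Irdenar has g, Sakulan has h. Taking the neighbouring segments as reconstructed: Irdenar g could go back to *k or *g; Sakulan h could go back to *k or *h — the one source consistent with every daughter is *k.
Position 1: Irdenar has s, Sakulan has t. Sakulan preserves t here (none of its changes turn any other segment into t), so the proto-segment is *t.
This points to *tikulab. Verify forward in each daughter:
Irdenar: *tikulab > tigulab > sigulab  (by intervocalic voicing, unconditioned shift)
Sakulan: *tikulab > tekulab > tehulab  (by vowel merger, unconditioned shift)
No other proto-form is consistent with every reflex, so the reconstruction is *tikulab.

*tikulab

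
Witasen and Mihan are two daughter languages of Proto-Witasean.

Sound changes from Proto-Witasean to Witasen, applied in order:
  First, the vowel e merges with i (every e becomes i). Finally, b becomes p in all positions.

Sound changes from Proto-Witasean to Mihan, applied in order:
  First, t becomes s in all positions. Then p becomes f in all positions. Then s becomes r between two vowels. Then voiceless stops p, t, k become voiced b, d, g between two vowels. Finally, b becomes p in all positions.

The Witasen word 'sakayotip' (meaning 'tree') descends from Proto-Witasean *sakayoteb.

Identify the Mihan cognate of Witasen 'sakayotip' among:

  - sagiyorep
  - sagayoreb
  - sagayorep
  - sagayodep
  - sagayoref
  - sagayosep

Mihan: start from *sakayoteb.
  rule 1 (unconditioned shift): sakayoteb → sakayoseb
  rule 2: no change — sakayoseb
  rule 3 (rhotacism): sakayoseb → sakayoreb
  rule 4 (intervocalic voicing): sakayoreb → sagayoreb
  rule 5 (unconditioned shift): sagayoreb → sagayorep
  ⇒ Mihan sagayorep
Among the options, 'sagayorep' alone shows every Mihan change applied in order.

sagayorep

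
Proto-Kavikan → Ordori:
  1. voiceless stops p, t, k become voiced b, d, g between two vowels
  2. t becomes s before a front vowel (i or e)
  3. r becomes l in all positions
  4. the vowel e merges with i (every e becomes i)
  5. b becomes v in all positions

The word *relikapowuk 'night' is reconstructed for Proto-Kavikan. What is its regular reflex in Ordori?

liligavowuk

Ordori: *relikapowuk
  relikapowuk → religabowuk   [intervocalic voicing]
  religabowuk (rule 2 does not apply)
  religabowuk → leligabowuk   [unconditioned shift]
  leligabowuk → liligabowuk   [vowel merger]
  liligabowuk → liligavowuk   [unconditioned shift]
  giving Ordori liligavowuk.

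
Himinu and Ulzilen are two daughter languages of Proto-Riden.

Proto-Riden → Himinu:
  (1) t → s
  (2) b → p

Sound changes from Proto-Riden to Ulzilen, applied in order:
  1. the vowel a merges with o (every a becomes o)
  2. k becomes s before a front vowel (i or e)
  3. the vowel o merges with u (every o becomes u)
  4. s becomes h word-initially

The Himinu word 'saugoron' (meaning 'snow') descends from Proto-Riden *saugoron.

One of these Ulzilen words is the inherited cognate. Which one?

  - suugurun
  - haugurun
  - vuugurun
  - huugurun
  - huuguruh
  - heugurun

huugurun

Ulzilen: *saugoron > sougoron > suugurun > huugurun  (by vowel merger, vowel merger, debuccalisation)
The other candidates each miss or misapply at least one Ulzilen change.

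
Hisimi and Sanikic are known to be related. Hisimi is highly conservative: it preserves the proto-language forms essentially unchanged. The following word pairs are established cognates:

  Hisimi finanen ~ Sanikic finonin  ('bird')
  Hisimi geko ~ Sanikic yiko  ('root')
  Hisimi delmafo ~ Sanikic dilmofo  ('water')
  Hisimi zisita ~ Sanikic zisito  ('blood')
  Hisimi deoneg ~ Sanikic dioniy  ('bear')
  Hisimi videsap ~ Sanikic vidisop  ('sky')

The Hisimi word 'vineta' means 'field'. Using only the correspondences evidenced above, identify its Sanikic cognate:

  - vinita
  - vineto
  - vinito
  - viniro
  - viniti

geko ~ yiko, delmafo ~ dilmofo — Hisimi e corresponds to Sanikic i after a consonant, before a consonant other than r, m, n, p, b, f, v.
zisita ~ zisito — Hisimi a corresponds to Sanikic o word-finally.
Applying these to Hisimi 'vineta':
  vineta → vinita   (e→i after a consonant, before a consonant other than r, m, n, p, b, f, v)
  vinita → vinito   (a→o word-finally)
So the Sanikic cognate is 'vinito'.

vinito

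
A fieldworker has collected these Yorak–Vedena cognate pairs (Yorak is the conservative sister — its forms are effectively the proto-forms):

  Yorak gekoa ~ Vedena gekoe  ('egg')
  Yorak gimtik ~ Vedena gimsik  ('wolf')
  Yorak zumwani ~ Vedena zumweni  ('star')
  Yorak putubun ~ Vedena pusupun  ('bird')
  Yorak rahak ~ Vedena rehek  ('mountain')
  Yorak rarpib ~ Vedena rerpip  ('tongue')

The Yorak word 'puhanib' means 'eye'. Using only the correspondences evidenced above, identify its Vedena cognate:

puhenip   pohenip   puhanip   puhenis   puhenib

zumwani ~ zumweni — Yorak a corresponds to Vedena e after a consonant, before a nasal.
rarpib ~ rerpip — Yorak b corresponds to Vedena p word-finally.
Applying these to Yorak 'puhanib':
  puhanib → puhenib   (a→e after a consonant, before a nasal)
  puhenib → puhenip   (b→p word-finally)
So the Vedena cognate is 'puhenip'.

puhenip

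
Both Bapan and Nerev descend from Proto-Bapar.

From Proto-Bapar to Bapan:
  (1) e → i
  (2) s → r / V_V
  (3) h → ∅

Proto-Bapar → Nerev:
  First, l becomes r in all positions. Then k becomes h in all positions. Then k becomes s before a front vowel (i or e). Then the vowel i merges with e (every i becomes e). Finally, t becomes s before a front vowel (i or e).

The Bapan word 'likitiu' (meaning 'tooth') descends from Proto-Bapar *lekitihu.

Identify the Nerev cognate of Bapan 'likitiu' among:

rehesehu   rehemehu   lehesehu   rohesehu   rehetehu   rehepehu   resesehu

Nerev: *lekitihu > rekitihu > rehitihu > rehetehu > rehesehu  (by unconditioned shift, unconditioned shift, vowel merger, palatalisation)
Only 'rehesehu' matches the regular Nerev development of *lekitihu.

rehesehu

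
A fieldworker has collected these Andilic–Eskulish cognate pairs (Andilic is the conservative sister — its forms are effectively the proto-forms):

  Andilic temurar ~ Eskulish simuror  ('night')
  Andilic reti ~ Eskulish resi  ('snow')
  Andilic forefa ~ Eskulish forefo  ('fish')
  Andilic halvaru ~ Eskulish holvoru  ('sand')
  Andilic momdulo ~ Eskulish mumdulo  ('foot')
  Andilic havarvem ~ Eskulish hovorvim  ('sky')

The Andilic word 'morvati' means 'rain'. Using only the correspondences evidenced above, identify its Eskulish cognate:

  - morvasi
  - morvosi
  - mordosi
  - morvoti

morvosi

halvaru ~ holvoru — Andilic a corresponds to Eskulish o after a consonant, before a consonant other than r, m, n, p, b, f, v.
reti ~ resi — Andilic t corresponds to Eskulish s between vowels (before a front vowel).
Applying these to Andilic 'morvati':
  morvati → morvoti   (a→o after a consonant, before a consonant other than r, m, n, p, b, f, v)
  morvoti → morvosi   (t→s between vowels (before a front vowel))
So the Eskulish cognate is 'morvosi'.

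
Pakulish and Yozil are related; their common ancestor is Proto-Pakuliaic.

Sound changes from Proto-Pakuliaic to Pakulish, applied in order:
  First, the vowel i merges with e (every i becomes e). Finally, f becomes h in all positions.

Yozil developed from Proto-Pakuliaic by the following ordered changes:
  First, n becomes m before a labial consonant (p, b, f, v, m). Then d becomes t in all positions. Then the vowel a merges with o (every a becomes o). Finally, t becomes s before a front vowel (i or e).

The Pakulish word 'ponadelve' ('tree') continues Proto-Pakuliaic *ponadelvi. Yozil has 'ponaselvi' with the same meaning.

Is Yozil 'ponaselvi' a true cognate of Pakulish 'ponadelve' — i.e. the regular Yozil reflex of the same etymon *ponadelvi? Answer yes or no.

Derive the expected Yozil reflex of *ponadelvi:
Yozil: start from *ponadelvi.
  rule 1: no change — ponadelvi
  rule 2 (unconditioned shift): ponadelvi → ponatelvi
  rule 3 (vowel merger): ponatelvi → ponotelvi
  rule 4 (palatalisation): ponotelvi → ponoselvi
  ⇒ Yozil ponoselvi
The regular Yozil reflex would be 'ponoselvi', but the attested form is 'ponaselvi'. The correspondence is irregular, so they are not cognates (the Yozil form has a different source).

no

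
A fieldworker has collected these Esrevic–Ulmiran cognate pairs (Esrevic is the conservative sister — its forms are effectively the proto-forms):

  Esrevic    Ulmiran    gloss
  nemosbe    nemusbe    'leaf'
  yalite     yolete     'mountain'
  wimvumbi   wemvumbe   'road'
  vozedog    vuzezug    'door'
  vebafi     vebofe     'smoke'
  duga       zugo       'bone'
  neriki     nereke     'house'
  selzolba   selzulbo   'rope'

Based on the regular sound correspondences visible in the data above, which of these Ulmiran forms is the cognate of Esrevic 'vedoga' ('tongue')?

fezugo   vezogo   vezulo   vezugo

vezugo

vozedog ~ vuzezug — Esrevic d corresponds to Ulmiran z between vowels (before a back vowel).
nemosbe ~ nemusbe, vozedog ~ vuzezug — Esrevic o corresponds to Ulmiran u after a consonant, before a consonant other than r, m, n, p, b, f, v.
duga ~ zugo, selzolba ~ selzulbo — Esrevic a corresponds to Ulmiran o word-finally.
Applying these to Esrevic 'vedoga':
  vedoga → vezoga   (d→z between vowels (before a back vowel))
  vezoga → vezuga   (o→u after a consonant, before a consonant other than r, m, n, p, b, f, v)
  vezuga → vezugo   (a→o word-finally)
So the Ulmiran cognate is 'vezugo'.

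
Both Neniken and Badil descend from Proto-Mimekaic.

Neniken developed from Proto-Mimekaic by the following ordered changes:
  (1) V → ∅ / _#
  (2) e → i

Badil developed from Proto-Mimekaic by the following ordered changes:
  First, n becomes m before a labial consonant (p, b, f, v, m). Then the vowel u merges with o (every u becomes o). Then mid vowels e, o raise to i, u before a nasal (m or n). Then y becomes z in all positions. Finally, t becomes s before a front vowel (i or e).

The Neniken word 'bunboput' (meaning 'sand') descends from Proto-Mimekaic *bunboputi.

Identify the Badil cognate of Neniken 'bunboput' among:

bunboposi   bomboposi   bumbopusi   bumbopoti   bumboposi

bumboposi

Badil: start from *bunboputi.
  rule 1 (nasal place assimilation): bunboputi → bumboputi
  rule 2 (vowel merger): bumboputi → bombopoti
  rule 3 (pre-nasal raising): bombopoti → bumbopoti
  rule 4: no change — bumbopoti
  rule 5 (palatalisation): bumbopoti → bumboposi
  ⇒ Badil bumboposi
Among the options, 'bumboposi' alone shows every Badil change applied in order.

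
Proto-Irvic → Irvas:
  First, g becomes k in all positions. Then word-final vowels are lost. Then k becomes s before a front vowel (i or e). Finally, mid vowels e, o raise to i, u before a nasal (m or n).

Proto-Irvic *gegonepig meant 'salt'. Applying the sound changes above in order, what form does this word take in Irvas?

sekunepik

Irvas: *gegonepig > kekonepik > sekonepik > sekunepik  (by unconditioned shift, palatalisation, pre-nasal raising)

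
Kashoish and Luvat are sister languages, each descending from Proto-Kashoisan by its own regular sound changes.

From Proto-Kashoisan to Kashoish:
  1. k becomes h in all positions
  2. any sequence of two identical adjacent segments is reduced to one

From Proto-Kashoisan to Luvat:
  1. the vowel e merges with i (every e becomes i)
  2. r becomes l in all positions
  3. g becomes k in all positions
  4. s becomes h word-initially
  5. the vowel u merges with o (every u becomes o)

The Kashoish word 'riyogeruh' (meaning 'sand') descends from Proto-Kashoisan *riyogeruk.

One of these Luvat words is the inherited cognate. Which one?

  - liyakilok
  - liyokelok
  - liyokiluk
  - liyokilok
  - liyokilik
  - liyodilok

Luvat: start from *riyogeruk.
  rule 1 (vowel merger): riyogeruk → riyogiruk
  rule 2 (unconditioned shift): riyogiruk → liyogiluk
  rule 3 (unconditioned shift): liyogiluk → liyokiluk
  rule 4: no change — liyokiluk
  rule 5 (vowel merger): liyokiluk → liyokilok
  ⇒ Luvat liyokilok

liyokilok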